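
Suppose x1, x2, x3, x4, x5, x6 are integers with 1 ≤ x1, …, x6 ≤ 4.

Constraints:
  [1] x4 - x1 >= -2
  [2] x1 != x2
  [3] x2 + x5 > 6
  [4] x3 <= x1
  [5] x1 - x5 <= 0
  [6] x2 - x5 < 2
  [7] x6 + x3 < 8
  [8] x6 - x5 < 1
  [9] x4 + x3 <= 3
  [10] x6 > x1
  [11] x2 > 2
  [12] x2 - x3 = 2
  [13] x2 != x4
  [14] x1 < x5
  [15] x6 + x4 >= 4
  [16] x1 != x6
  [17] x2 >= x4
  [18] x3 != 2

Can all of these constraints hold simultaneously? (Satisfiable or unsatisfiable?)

Setting (x1, x2, x3, x4, x5, x6) = (1, 3, 1, 1, 4, 4) satisfies everything: constraint 1: x4 - x1 = 0; constraint 3: x2 + x5 = 7, and the others follow.

Satisfiable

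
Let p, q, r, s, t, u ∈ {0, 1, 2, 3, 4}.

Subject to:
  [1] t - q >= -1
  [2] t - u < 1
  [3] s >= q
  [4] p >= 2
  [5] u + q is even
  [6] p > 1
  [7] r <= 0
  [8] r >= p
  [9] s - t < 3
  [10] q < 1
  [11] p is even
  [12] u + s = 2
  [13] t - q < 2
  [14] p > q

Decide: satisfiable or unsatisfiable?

Unsatisfiable

From constraint 4: p ≥ 2. From constraints 7 and 8: p ≤ r and r ≤ 0, so p ≤ 0. But 0 < 2, so no value of p works.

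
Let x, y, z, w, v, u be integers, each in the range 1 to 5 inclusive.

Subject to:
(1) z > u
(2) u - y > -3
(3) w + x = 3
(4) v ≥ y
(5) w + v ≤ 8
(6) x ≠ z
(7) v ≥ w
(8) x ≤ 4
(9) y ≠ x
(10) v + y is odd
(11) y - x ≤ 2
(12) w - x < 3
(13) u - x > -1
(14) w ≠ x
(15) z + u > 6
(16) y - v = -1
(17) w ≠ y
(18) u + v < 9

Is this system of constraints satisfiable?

Try x = 1, y = 3, z = 4, w = 2, v = 4, u = 3.
Check constraint 2: u - y = 0; constraint 3: w + x = 3; constraint 5: w + v = 6. The remaining constraints are straightforward to verify.

Satisfiable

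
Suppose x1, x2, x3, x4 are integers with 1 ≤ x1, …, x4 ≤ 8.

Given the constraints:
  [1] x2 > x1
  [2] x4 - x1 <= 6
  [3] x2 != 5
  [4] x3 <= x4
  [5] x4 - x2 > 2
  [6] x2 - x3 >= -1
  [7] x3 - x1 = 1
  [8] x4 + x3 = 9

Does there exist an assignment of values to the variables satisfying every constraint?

Satisfiable

Setting (x1, x2, x3, x4) = (2, 3, 3, 6) satisfies everything: constraint 2: x4 - x1 = 4; constraint 5: x4 - x2 = 3, and the others follow.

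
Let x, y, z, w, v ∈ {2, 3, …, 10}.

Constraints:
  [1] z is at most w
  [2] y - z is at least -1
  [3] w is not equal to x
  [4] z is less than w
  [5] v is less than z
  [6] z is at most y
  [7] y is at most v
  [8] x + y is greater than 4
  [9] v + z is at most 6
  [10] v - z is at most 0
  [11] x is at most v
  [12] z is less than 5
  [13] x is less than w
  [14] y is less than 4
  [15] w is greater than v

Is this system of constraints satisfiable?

Unsatisfiable

Constraints 5, 6, and 7 give y ≤ v, v < z, z ≤ y. Chaining: y ≤ v < z ≤ y, which forces y < y — impossible.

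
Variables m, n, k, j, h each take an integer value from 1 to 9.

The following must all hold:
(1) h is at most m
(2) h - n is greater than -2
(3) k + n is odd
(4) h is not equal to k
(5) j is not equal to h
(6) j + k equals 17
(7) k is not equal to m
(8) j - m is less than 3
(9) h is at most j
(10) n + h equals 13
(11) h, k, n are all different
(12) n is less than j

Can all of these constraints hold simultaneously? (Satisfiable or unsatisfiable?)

Satisfiable

One satisfying assignment is m = 8, n = 6, k = 9, j = 8, h = 7.
For the less obvious constraints — constraint 2: h - n = 1; constraint 6: j + k = 17; constraint 8: j - m = 0 — and the others hold by inspection.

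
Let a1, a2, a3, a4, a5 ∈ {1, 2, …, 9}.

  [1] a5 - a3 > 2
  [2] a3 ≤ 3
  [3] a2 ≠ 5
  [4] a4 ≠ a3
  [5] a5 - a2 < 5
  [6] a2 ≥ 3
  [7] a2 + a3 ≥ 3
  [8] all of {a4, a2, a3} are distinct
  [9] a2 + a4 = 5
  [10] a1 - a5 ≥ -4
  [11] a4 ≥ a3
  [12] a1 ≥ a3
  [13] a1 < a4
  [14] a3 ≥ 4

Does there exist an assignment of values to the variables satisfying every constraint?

From constraint 6: a2 ≥ 3. From constraints 11 and 14: a4 ≥ a3 ≥ 4. Hence a2 + a4 ≥ 7. But constraint 9 requires a2 + a4 = 5, and 5 < 7. Contradiction.

Unsatisfiable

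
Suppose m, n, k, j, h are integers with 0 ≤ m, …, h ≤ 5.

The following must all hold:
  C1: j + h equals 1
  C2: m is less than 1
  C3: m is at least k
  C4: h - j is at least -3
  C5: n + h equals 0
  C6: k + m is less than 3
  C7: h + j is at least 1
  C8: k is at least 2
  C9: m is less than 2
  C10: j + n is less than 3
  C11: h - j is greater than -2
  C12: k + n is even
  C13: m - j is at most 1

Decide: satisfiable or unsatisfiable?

Unsatisfiable

From constraints 3 and 8: m ≥ k and k ≥ 2, so m ≥ 2. From constraint 9: m ≤ 1. But 1 < 2, so no value of m works.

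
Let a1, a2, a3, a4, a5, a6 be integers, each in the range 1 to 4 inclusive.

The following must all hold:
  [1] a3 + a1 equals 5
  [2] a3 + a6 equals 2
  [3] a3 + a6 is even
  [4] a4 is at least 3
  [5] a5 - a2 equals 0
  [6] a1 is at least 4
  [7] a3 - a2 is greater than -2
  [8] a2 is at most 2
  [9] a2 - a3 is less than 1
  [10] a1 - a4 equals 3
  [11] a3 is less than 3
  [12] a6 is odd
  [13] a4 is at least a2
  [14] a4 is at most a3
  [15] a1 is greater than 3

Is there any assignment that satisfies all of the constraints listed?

Unsatisfiable

From constraints 4 and 14: a3 ≥ a4 ≥ 3. From constraint 6: a1 ≥ 4. Hence a3 + a1 ≥ 7. But constraint 1 requires a3 + a1 = 5, and 5 < 7. Contradiction.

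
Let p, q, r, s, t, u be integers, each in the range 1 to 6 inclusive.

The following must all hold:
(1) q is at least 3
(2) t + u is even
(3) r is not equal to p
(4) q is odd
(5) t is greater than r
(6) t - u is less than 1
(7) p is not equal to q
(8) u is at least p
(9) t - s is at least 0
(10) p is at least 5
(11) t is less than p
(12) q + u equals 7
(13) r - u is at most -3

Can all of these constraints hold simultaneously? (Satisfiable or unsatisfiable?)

From constraint 1: q ≥ 3. From constraints 8 and 10: u ≥ p ≥ 5. Hence q + u ≥ 8. But constraint 12 requires q + u = 7, and 7 < 8. Contradiction.

Unsatisfiable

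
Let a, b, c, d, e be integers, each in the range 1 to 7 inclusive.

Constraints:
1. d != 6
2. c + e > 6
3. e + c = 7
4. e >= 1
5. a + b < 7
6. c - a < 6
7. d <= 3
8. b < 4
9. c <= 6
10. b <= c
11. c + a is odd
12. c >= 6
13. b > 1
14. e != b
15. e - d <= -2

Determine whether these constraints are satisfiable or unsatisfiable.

One satisfying assignment is a = 1, b = 3, c = 6, d = 3, e = 1.
For the less obvious constraints — constraint 2: c + e = 7; constraint 3: e + c = 7; constraint 5: a + b = 4 — and the others hold by inspection.

Satisfiable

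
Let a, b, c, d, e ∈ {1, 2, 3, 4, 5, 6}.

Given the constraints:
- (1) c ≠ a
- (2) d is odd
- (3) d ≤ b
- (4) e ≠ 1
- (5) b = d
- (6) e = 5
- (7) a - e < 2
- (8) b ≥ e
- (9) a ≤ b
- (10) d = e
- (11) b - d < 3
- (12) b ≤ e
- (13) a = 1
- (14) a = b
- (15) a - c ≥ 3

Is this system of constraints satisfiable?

Constraint 13 fixes a = 1 and constraint 6 fixes e = 5. Constraints 5, 10, and 14 give a = b = d = e, so a = e. But 1 ≠ 5 — contradiction.

Unsatisfiable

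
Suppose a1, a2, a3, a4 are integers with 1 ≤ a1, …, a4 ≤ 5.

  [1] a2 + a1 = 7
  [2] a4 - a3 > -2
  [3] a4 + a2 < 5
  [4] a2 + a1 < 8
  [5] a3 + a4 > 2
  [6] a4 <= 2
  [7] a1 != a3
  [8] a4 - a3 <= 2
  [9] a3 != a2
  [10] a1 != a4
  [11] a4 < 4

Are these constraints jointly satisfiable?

One satisfying assignment is a1 = 4, a2 = 3, a3 = 2, a4 = 1.
For the less obvious constraints — constraint 1: a2 + a1 = 7; constraint 2: a4 - a3 = -1; constraint 3: a4 + a2 = 4 — and the others hold by inspection.

Satisfiable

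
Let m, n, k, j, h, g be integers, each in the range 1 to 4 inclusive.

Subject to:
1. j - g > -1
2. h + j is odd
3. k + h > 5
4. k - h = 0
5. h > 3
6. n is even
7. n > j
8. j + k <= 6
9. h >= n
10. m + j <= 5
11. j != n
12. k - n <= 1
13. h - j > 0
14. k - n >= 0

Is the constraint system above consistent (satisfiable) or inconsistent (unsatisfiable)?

Try m = 4, n = 4, k = 4, j = 1, h = 4, g = 1.
Check constraint 1: j - g = 0; constraint 3: k + h = 8; constraint 4: k - h = 0. The remaining constraints are straightforward to verify.

Satisfiable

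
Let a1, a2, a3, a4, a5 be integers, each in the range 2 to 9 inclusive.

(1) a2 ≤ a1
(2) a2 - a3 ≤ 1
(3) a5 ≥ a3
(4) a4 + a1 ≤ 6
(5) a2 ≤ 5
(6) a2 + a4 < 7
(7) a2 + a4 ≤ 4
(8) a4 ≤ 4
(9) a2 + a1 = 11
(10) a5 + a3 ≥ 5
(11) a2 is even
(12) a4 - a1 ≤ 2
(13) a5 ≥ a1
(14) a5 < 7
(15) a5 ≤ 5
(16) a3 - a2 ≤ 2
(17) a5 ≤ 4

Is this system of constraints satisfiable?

Unsatisfiable

From constraint 5: a2 ≤ 5. From constraints 13 and 17: a1 ≤ a5 ≤ 4. Hence a2 + a1 ≤ 9. But constraint 9 requires a2 + a1 = 11, and 11 > 9. Contradiction.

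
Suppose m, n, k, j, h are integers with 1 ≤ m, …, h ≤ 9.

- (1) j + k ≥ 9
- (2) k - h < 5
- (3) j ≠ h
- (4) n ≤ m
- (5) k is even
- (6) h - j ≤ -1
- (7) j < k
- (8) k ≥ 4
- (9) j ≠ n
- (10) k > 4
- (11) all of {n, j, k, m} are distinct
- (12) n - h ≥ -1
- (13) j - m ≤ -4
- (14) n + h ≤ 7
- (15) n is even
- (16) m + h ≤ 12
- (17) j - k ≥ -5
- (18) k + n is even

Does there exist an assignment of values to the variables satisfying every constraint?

Satisfiable

Setting (m, n, k, j, h) = (9, 2, 6, 4, 3) satisfies everything: constraint 1: j + k = 10; constraint 2: k - h = 3; constraint 6: h - j = -1, and the others follow.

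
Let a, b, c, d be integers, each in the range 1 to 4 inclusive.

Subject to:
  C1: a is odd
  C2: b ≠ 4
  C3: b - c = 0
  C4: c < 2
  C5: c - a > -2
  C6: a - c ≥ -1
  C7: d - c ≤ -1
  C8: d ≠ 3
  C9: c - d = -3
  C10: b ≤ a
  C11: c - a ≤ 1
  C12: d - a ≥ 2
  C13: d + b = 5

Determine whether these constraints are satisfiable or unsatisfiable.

Constraints 7, 11, and 12 give a − c ≥ -1, c − d ≥ 1, d − a ≥ 2.
Adding all 3 inequalities: the left sides telescope to 0, and the right sides sum to (-1) + 1 + 2 = 2. So 0 ≥ 2, which is false.

Unsatisfiable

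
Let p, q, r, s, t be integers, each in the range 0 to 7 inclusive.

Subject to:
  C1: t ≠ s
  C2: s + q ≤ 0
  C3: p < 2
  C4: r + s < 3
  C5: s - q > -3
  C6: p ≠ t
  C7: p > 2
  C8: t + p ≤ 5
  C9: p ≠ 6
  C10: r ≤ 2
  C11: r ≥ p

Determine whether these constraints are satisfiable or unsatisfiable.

From constraint 7: p ≥ 3. From constraints 10 and 11: p ≤ r and r ≤ 2, so p ≤ 2. But 2 < 3, so no value of p works.

Unsatisfiable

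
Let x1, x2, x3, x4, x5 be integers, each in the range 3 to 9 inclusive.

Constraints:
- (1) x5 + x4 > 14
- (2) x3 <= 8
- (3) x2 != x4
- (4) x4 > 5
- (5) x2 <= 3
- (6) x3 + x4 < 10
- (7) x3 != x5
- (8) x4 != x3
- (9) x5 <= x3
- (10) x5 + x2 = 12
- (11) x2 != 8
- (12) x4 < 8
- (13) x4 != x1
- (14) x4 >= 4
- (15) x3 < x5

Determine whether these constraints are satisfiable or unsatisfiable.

From constraints 2 and 9: x5 ≤ x3 ≤ 8. From constraint 5: x2 ≤ 3. Hence x5 + x2 ≤ 11. But constraint 10 requires x5 + x2 = 12, and 12 > 11. Contradiction.

Unsatisfiable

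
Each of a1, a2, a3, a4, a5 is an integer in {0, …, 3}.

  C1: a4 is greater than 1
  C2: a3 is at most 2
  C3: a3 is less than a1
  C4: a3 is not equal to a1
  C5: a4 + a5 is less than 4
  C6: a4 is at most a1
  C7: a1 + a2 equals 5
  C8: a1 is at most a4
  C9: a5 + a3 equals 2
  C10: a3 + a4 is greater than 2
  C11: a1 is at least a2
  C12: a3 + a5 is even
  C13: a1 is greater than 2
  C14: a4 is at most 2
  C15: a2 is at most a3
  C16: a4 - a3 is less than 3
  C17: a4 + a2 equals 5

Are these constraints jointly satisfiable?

Unsatisfiable

From constraints 8 and 14: a1 ≤ a4 ≤ 2. From constraints 2 and 15: a2 ≤ a3 ≤ 2. Hence a1 + a2 ≤ 4. But constraint 7 requires a1 + a2 = 5, and 5 > 4. Contradiction.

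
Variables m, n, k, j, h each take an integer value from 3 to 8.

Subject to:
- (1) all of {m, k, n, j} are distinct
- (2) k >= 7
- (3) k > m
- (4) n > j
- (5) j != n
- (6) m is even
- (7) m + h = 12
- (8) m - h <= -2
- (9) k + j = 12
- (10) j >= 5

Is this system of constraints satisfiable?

Satisfiable

Take m = 4, n = 8, k = 7, j = 5, h = 8. Then constraint 7: m + h = 12; constraint 8: m - h = -4; constraint 9: k + j = 12, and every other listed constraint is also met.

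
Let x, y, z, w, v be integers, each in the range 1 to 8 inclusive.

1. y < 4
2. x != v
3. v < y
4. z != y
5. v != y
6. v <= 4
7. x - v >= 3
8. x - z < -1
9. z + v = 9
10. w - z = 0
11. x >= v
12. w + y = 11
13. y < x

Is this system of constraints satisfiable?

Take x = 6, y = 3, z = 8, w = 8, v = 1. Then constraint 7: x - v = 5; constraint 8: x - z = -2, and every other listed constraint is also met.

Satisfiable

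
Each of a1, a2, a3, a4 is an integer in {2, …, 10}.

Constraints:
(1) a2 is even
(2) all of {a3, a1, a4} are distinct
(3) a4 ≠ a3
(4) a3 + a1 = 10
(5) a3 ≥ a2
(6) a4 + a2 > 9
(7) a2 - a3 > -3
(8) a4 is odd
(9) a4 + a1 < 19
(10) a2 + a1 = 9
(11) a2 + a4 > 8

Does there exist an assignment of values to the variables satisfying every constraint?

Satisfiable

Try a1 = 7, a2 = 2, a3 = 3, a4 = 9.
Check constraint 4: a3 + a1 = 10; constraint 6: a4 + a2 = 11; constraint 7: a2 - a3 = -1. The remaining constraints are straightforward to verify.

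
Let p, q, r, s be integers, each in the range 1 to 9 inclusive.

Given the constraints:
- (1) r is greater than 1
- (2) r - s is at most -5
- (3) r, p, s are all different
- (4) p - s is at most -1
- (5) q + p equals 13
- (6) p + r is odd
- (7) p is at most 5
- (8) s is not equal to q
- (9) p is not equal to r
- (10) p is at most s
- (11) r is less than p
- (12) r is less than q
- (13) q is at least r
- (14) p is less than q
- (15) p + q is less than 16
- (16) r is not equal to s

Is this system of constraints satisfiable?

Satisfiable

The assignment p = 5, q = 8, r = 2, s = 9 works:
  constraint 2 holds since r - s = -7.
  constraint 4 holds since p - s = -4.
  constraint 5 holds since q + p = 13.
The rest check out directly.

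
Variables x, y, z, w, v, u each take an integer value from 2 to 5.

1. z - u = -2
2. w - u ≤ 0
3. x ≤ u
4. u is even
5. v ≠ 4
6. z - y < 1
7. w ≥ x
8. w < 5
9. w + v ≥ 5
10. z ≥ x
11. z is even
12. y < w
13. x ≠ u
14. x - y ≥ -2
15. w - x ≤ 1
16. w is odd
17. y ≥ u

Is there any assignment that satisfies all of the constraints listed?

Constraints 2, 12, and 17 give w ≤ u, u ≤ y, y < w. Chaining: w ≤ u ≤ y < w, which forces w < w — impossible.

Unsatisfiable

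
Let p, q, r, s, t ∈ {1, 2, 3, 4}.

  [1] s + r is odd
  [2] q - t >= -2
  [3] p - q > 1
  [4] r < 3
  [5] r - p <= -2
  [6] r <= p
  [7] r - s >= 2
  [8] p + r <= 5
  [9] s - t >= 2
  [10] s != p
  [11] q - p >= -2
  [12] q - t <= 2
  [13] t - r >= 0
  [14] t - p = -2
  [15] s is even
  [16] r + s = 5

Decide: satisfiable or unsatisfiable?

Constraints 5, 7, 9, 11, and 12 give s − t ≥ 2, t − q ≥ -2, q − p ≥ -2, p − r ≥ 2, r − s ≥ 2.
Adding all 5 inequalities: the left sides telescope to 0, and the right sides sum to 2 + (-2) + (-2) + 2 + 2 = 2. So 0 ≥ 2, which is false.

Unsatisfiable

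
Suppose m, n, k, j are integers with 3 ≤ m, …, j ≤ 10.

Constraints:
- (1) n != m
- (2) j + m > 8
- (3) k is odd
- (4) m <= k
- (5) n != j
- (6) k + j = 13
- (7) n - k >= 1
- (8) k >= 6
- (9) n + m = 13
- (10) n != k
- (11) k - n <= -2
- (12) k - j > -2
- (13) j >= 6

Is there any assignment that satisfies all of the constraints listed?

Satisfiable

Try m = 3, n = 10, k = 7, j = 6.
Check constraint 2: j + m = 9; constraint 6: k + j = 13. The remaining constraints are straightforward to verify.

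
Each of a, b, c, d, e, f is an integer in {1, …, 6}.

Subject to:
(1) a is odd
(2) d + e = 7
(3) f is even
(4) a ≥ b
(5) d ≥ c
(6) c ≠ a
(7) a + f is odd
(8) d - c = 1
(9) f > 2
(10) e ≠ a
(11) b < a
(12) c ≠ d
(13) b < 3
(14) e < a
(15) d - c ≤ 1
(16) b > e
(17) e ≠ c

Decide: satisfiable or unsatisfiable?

Satisfiable

Setting (a, b, c, d, e, f) = (3, 2, 5, 6, 1, 6) satisfies everything: constraint 2: d + e = 7; constraint 8: d - c = 1; constraint 15: d - c = 1, and the others follow.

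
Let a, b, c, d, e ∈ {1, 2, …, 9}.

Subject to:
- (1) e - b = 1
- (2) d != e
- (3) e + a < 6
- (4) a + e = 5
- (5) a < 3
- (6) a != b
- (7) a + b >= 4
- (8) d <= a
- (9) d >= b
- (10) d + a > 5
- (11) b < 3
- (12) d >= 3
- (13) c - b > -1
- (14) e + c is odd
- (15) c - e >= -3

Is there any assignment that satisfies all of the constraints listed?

From constraints 8 and 12: a ≥ d and d ≥ 3, so a ≥ 3. From constraint 5: a ≤ 2. But 2 < 3, so no value of a works.

Unsatisfiable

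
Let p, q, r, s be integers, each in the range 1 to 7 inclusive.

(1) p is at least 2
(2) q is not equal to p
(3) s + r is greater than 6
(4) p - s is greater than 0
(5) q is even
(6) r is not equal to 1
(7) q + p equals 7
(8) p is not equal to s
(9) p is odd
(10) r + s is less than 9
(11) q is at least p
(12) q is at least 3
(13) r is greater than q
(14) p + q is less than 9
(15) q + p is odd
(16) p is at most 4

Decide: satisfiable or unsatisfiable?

Satisfiable

One satisfying assignment is p = 3, q = 4, r = 7, s = 1.
For the less obvious constraints — constraint 3: s + r = 8; constraint 4: p - s = 2 — and the others hold by inspection.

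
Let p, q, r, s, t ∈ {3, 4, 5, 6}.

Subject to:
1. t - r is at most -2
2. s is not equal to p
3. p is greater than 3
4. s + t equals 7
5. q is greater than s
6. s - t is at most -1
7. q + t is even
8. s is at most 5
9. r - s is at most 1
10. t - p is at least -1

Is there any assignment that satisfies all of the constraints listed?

Unsatisfiable

Constraints 1, 6, and 9 give r − t ≥ 2, t − s ≥ 1, s − r ≥ -1.
Adding all 3 inequalities: the left sides telescope to 0, and the right sides sum to 2 + 1 + (-1) = 2. So 0 ≥ 2, which is false.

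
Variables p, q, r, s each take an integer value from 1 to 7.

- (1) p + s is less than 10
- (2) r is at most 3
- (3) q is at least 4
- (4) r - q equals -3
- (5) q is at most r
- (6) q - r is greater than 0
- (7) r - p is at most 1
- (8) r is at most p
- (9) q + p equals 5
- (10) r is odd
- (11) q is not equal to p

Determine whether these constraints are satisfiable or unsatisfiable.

Unsatisfiable

From constraint 3: q ≥ 4. From constraints 2 and 5: q ≤ r and r ≤ 3, so q ≤ 3. But 3 < 4, so no value of q works.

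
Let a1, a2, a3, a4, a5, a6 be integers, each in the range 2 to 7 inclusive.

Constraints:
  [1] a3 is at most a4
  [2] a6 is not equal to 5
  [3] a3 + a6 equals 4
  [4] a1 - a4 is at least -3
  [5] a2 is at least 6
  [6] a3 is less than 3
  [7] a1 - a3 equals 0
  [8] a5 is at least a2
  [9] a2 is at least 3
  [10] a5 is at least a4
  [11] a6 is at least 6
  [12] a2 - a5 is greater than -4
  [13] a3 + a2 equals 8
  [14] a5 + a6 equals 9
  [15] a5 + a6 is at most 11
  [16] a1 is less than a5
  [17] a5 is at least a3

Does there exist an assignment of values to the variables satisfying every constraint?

From constraints 5 and 8: a5 ≥ a2 ≥ 6. From constraint 11: a6 ≥ 6. Hence a5 + a6 ≥ 12. But constraint 15 requires a5 + a6 ≤ 11, and 11 < 12. Contradiction.

Unsatisfiable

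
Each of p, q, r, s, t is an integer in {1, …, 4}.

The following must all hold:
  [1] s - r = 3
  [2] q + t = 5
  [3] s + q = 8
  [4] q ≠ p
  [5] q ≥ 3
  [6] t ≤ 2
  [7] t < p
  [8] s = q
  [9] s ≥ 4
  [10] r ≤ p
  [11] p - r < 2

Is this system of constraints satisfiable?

Satisfiable

The assignment p = 2, q = 4, r = 1, s = 4, t = 1 works:
  constraint 1 holds since s - r = 3.
  constraint 2 holds since q + t = 5.
  constraint 3 holds since s + q = 8.
The rest check out directly.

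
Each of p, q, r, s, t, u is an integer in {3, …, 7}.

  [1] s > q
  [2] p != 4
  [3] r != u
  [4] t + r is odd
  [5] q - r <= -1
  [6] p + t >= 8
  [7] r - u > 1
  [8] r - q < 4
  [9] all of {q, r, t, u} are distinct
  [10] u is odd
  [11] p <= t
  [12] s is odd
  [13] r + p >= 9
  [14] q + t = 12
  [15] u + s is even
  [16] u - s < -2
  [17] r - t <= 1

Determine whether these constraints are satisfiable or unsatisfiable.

Setting (p, q, r, s, t, u) = (3, 5, 6, 7, 7, 3) satisfies everything: constraint 5: q - r = -1; constraint 6: p + t = 10; constraint 7: r - u = 3, and the others follow.

Satisfiable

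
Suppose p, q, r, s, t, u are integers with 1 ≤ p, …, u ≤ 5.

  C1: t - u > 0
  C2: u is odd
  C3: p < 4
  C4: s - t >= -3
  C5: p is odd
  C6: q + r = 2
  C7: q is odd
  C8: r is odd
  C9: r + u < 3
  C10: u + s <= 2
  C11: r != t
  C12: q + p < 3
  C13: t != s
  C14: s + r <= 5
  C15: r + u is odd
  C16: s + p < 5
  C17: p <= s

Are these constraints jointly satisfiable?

Constraint 8 makes r odd and constraint 2 makes u odd, so r + u must be even. Constraint 15 says r + u is odd — contradiction.

Unsatisfiable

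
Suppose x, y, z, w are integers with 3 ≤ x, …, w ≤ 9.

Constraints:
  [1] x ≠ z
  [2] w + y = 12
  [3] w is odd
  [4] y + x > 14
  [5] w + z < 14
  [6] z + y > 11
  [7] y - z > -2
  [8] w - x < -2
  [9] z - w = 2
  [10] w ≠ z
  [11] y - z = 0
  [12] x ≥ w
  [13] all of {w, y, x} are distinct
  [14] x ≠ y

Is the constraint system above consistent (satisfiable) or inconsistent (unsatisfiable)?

Satisfiable

Try x = 8, y = 7, z = 7, w = 5.
Check constraint 2: w + y = 12; constraint 4: y + x = 15. The remaining constraints are straightforward to verify.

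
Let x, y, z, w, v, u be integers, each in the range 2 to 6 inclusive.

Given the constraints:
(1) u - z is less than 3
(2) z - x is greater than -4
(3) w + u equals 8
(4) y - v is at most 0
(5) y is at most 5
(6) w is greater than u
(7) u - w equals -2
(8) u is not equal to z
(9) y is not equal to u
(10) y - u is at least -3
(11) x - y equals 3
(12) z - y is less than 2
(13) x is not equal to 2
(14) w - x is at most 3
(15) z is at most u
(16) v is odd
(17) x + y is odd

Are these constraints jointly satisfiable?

Take x = 5, y = 2, z = 2, w = 5, v = 5, u = 3. Then constraint 1: u - z = 1; constraint 2: z - x = -3, and every other listed constraint is also met.

Satisfiable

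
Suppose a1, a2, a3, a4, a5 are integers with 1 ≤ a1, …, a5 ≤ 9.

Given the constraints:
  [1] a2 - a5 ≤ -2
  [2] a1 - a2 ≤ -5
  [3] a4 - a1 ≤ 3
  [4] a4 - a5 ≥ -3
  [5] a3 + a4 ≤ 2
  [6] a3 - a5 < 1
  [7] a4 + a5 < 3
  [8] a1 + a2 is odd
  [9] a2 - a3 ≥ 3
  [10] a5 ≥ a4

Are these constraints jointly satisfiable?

Unsatisfiable

Constraints 1, 2, 3, and 4 give a4 − a5 ≥ -3, a5 − a2 ≥ 2, a2 − a1 ≥ 5, a1 − a4 ≥ -3.
Adding all 4 inequalities: the left sides telescope to 0, and the right sides sum to (-3) + 2 + 5 + (-3) = 1. So 0 ≥ 1, which is false.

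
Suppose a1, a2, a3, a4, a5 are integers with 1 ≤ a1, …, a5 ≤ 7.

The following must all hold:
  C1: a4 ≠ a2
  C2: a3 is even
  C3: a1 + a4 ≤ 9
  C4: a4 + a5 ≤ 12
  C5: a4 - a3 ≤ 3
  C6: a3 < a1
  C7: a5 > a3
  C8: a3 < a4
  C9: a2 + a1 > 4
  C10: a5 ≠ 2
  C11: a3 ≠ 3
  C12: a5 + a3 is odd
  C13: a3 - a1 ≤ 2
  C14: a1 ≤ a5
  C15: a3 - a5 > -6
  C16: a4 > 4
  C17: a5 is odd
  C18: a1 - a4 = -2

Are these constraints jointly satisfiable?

Satisfiable

One satisfying assignment is a1 = 3, a2 = 3, a3 = 2, a4 = 5, a5 = 7.
For the less obvious constraints — constraint 3: a1 + a4 = 8; constraint 4: a4 + a5 = 12 — and the others hold by inspection.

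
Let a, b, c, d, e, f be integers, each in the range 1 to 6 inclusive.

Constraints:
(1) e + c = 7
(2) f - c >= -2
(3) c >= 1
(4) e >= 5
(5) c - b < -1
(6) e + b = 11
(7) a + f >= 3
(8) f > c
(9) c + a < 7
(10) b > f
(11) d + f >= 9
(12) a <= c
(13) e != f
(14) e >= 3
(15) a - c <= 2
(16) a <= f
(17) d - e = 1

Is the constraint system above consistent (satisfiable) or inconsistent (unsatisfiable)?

Satisfiable

Try a = 2, b = 6, c = 2, d = 6, e = 5, f = 3.
Check constraint 1: e + c = 7; constraint 2: f - c = 1; constraint 5: c - b = -4. The remaining constraints are straightforward to verify.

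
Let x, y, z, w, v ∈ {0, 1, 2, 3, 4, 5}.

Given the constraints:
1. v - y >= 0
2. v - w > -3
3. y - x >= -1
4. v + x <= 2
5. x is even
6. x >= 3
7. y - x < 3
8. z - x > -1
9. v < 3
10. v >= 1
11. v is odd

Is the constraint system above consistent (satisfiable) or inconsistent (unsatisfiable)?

Unsatisfiable

From constraint 10: v ≥ 1. From constraint 6: x ≥ 3. Hence v + x ≥ 4. But constraint 4 requires v + x ≤ 2, and 2 < 4. Contradiction.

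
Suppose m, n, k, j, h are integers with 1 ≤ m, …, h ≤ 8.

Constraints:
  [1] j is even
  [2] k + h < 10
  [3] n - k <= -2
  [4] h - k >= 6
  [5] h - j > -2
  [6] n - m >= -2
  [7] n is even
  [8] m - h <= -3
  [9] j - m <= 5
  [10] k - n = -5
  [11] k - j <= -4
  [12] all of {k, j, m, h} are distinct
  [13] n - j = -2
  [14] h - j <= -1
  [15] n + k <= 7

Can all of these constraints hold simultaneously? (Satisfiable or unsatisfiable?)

Unsatisfiable

Constraints 3, 4, 6, 9, and 14 give n − m ≥ -2, m − j ≥ -5, j − h ≥ 1, h − k ≥ 6, k − n ≥ 2.
Adding all 5 inequalities: the left sides telescope to 0, and the right sides sum to (-2) + (-5) + 1 + 6 + 2 = 2. So 0 ≥ 2, which is false.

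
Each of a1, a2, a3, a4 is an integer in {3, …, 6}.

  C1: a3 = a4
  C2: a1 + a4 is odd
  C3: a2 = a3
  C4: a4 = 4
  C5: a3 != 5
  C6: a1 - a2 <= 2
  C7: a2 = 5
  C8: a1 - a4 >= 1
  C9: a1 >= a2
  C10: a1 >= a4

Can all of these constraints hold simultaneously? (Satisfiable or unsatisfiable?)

Unsatisfiable

Constraint 7 fixes a2 = 5 and constraint 4 fixes a4 = 4. Constraints 1 and 3 give a2 = a3 = a4, so a2 = a4. But 5 ≠ 4 — contradiction.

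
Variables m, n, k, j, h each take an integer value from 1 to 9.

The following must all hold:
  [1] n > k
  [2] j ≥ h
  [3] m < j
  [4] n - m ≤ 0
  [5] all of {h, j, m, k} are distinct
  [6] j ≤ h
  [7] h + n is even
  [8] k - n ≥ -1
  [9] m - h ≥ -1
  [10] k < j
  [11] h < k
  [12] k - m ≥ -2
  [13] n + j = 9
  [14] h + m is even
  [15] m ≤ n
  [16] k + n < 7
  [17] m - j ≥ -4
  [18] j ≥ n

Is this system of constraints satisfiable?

Constraints 1, 3, 4, 6, and 11 give j ≤ h, h < k, k < n, n ≤ m, m < j. Chaining: j ≤ h < k < n ≤ m < j, which forces j < j — impossible.

Unsatisfiable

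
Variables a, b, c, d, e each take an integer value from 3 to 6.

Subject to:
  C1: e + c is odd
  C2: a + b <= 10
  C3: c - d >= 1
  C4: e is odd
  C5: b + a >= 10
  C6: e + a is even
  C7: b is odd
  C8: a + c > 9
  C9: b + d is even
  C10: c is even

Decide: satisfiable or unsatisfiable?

Satisfiable

Setting (a, b, c, d, e) = (5, 5, 6, 3, 5) satisfies everything: constraint 2: a + b = 10; constraint 3: c - d = 3; constraint 5: b + a = 10, and the others follow.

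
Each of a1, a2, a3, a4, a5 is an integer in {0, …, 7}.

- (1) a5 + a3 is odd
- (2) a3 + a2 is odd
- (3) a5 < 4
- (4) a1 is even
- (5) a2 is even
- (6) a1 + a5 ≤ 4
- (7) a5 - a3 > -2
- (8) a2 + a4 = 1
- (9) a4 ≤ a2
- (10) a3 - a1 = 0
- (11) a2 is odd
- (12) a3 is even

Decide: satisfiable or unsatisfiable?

Constraint 12 makes a3 even and constraint 5 makes a2 even, so a3 + a2 must be even. Constraint 2 says a3 + a2 is odd — contradiction.

Unsatisfiable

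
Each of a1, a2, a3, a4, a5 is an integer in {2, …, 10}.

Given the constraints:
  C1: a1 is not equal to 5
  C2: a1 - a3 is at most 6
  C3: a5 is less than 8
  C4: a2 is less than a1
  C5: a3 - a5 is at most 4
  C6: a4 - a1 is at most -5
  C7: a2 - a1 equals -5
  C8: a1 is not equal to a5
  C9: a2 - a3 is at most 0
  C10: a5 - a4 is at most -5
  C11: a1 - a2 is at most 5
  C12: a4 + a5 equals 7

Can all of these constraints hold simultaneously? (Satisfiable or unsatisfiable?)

Constraints 5, 6, 9, 10, and 11 give a2 − a1 ≥ -5, a1 − a4 ≥ 5, a4 − a5 ≥ 5, a5 − a3 ≥ -4, a3 − a2 ≥ 0.
Adding all 5 inequalities: the left sides telescope to 0, and the right sides sum to (-5) + 5 + 5 + (-4) + 0 = 1. So 0 ≥ 1, which is false.

Unsatisfiable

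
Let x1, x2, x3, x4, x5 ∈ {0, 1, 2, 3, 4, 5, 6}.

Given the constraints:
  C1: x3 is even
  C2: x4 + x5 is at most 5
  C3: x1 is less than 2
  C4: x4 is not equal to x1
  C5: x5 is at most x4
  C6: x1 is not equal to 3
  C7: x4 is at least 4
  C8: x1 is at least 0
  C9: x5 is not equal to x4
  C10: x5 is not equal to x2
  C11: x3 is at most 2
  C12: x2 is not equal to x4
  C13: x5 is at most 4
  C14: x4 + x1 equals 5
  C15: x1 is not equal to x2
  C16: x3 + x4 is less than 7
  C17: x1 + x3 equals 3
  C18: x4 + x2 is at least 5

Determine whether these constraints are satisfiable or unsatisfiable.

One satisfying assignment is x1 = 1, x2 = 2, x3 = 2, x4 = 4, x5 = 1.
For the less obvious constraints — constraint 2: x4 + x5 = 5; constraint 14: x4 + x1 = 5 — and the others hold by inspection.

Satisfiable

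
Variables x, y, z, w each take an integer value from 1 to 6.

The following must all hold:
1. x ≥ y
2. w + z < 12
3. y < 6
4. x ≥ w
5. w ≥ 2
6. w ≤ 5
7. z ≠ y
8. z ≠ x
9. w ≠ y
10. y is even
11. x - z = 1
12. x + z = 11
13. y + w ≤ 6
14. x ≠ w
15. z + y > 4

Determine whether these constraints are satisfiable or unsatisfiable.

Satisfiable

Setting (x, y, z, w) = (6, 2, 5, 4) satisfies everything: constraint 2: w + z = 9; constraint 11: x - z = 1, and the others follow.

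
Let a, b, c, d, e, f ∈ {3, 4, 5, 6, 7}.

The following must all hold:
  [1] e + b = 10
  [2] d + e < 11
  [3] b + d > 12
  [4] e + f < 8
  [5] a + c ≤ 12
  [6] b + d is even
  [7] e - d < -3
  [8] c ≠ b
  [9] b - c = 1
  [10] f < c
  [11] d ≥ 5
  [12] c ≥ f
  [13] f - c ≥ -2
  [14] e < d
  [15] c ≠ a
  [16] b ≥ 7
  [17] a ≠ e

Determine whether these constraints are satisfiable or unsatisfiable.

Take a = 5, b = 7, c = 6, d = 7, e = 3, f = 4. Then constraint 1: e + b = 10; constraint 2: d + e = 10; constraint 3: b + d = 14, and every other listed constraint is also met.

Satisfiable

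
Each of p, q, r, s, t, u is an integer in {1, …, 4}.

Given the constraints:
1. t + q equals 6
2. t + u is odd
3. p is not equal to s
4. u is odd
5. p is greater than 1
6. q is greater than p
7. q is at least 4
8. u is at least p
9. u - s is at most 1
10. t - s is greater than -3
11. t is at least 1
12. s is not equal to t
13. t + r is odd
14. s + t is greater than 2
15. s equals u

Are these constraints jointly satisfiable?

Satisfiable

The assignment p = 2, q = 4, r = 1, s = 3, t = 2, u = 3 works:
  constraint 1 holds since t + q = 6.
  constraint 9 holds since u - s = 0.
The rest check out directly.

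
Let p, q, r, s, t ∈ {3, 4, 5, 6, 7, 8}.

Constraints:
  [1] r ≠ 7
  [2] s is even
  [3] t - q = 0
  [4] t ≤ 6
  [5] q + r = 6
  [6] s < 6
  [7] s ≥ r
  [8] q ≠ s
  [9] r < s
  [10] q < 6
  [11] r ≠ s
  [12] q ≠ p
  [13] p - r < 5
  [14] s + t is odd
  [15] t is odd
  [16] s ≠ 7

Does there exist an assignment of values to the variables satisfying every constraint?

Satisfiable

Try p = 7, q = 3, r = 3, s = 4, t = 3.
Check constraint 3: t - q = 0; constraint 5: q + r = 6. The remaining constraints are straightforward to verify.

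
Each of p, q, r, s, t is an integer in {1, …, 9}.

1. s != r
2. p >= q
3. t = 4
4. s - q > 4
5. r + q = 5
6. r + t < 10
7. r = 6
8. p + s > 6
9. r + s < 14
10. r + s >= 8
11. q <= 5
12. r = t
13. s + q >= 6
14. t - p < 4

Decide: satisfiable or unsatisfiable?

Unsatisfiable

Constraint 7 fixes r = 6 and constraint 3 fixes t = 4, but constraint 12 requires r = t. Since 6 ≠ 4, contradiction.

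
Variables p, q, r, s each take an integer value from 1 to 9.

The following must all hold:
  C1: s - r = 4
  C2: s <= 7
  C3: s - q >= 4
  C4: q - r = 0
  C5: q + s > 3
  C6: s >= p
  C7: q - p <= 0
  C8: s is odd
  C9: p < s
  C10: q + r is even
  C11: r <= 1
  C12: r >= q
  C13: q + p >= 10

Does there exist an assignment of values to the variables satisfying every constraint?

From constraints 11 and 12: q ≤ r ≤ 1. From constraints 2 and 6: p ≤ s ≤ 7. Hence q + p ≤ 8. But constraint 13 requires q + p ≥ 10, and 10 > 8. Contradiction.

Unsatisfiable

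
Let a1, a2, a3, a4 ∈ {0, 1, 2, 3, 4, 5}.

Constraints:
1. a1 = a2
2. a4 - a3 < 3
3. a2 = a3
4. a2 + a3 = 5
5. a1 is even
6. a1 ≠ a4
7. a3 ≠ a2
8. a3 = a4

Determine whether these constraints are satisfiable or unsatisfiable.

Unsatisfiable

From constraints 1, 3, and 8, a1 = a2 = a3 = a4, so a1 = a4. But constraint 6 says a1 ≠ a4. Contradiction.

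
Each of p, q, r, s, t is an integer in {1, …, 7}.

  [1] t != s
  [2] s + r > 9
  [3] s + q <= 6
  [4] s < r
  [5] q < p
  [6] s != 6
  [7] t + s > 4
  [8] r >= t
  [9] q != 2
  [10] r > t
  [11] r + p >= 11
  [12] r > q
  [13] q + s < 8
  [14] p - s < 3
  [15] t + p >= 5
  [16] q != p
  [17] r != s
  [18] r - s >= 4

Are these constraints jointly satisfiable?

Try p = 4, q = 3, r = 7, s = 3, t = 4.
Check constraint 2: s + r = 10; constraint 3: s + q = 6. The remaining constraints are straightforward to verify.

Satisfiable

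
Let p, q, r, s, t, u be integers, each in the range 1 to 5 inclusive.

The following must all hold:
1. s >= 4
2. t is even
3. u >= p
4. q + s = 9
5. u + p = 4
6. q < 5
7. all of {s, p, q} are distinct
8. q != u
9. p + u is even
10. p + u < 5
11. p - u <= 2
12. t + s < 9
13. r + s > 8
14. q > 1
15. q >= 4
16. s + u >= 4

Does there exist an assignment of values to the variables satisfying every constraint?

Try p = 2, q = 4, r = 4, s = 5, t = 2, u = 2.
Check constraint 4: q + s = 9; constraint 5: u + p = 4; constraint 10: p + u = 4. The remaining constraints are straightforward to verify.

Satisfiable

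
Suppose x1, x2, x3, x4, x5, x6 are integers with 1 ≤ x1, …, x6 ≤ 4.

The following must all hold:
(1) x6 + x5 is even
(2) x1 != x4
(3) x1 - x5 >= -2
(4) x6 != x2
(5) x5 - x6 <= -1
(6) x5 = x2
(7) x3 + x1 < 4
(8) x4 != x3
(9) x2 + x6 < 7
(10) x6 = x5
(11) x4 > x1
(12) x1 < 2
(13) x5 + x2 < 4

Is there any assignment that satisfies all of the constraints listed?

Unsatisfiable

From constraints 6 and 10, x6 = x5 = x2, so x6 = x2. But constraint 4 says x6 ≠ x2. Contradiction.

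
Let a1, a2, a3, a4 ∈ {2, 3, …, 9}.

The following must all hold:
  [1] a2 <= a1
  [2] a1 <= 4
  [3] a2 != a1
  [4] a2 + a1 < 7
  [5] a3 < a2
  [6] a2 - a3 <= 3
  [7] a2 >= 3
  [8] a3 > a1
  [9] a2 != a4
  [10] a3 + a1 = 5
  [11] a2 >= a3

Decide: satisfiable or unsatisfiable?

Unsatisfiable

Constraints 1, 5, and 8 give a3 < a2, a2 ≤ a1, a1 < a3. Chaining: a3 < a2 ≤ a1 < a3, which forces a3 < a3 — impossible.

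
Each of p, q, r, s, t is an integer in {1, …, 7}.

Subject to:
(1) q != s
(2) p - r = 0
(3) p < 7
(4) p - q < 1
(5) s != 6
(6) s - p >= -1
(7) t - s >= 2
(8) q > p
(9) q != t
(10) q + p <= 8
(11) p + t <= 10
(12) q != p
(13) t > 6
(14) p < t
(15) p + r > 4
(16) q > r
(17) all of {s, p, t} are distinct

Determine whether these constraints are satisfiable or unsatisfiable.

Try p = 3, q = 5, r = 3, s = 4, t = 7.
Check constraint 2: p - r = 0; constraint 4: p - q = -2. The remaining constraints are straightforward to verify.

Satisfiable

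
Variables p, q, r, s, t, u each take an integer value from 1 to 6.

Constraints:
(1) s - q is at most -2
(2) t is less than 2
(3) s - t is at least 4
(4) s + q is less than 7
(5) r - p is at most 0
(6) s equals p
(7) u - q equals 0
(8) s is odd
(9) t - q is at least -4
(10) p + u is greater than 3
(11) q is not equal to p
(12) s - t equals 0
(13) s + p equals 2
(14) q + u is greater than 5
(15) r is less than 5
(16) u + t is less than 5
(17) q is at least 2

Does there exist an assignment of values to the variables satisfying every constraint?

Constraints 1, 3, and 9 give t − q ≥ -4, q − s ≥ 2, s − t ≥ 4.
Adding all 3 inequalities: the left sides telescope to 0, and the right sides sum to (-4) + 2 + 4 = 2. So 0 ≥ 2, which is false.

Unsatisfiable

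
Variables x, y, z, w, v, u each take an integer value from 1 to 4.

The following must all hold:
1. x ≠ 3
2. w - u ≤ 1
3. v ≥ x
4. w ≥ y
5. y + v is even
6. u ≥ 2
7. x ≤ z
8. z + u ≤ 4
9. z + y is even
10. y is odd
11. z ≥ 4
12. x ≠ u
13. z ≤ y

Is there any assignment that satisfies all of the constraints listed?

From constraint 11: z ≥ 4. From constraint 6: u ≥ 2. Hence z + u ≥ 6. But constraint 8 requires z + u ≤ 4, and 4 < 6. Contradiction.

Unsatisfiable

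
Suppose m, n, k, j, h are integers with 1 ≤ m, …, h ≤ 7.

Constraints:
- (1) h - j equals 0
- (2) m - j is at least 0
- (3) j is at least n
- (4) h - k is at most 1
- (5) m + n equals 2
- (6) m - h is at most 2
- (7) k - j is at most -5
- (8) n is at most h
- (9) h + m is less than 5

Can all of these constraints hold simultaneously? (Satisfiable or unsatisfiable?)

Constraints 2, 4, 6, and 7 give m − j ≥ 0, j − k ≥ 5, k − h ≥ -1, h − m ≥ -2.
Adding all 4 inequalities: the left sides telescope to 0, and the right sides sum to 0 + 5 + (-1) + (-2) = 2. So 0 ≥ 2, which is false.

Unsatisfiable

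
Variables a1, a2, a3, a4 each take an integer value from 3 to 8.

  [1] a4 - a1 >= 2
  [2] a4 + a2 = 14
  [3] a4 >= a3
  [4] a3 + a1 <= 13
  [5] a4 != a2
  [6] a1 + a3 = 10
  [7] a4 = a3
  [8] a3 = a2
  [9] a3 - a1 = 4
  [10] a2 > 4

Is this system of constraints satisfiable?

From constraints 7 and 8, a4 = a3 = a2, so a4 = a2. But constraint 5 says a4 ≠ a2. Contradiction.

Unsatisfiable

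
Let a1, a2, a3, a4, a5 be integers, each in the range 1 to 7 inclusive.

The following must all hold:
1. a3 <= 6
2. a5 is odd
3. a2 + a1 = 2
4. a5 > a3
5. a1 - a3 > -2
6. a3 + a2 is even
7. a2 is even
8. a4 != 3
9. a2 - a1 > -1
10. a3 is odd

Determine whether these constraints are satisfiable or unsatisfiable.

Constraint 10 makes a3 odd and constraint 7 makes a2 even, so a3 + a2 must be odd. Constraint 6 says a3 + a2 is even — contradiction.

Unsatisfiable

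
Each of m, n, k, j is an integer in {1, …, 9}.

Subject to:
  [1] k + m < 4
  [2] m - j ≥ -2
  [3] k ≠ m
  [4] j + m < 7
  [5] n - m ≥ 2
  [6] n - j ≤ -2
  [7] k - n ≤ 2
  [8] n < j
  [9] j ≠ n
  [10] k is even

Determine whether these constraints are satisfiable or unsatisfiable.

Unsatisfiable

Constraints 2, 5, and 6 give n − m ≥ 2, m − j ≥ -2, j − n ≥ 2.
Adding all 3 inequalities: the left sides telescope to 0, and the right sides sum to 2 + (-2) + 2 = 2. So 0 ≥ 2, which is false.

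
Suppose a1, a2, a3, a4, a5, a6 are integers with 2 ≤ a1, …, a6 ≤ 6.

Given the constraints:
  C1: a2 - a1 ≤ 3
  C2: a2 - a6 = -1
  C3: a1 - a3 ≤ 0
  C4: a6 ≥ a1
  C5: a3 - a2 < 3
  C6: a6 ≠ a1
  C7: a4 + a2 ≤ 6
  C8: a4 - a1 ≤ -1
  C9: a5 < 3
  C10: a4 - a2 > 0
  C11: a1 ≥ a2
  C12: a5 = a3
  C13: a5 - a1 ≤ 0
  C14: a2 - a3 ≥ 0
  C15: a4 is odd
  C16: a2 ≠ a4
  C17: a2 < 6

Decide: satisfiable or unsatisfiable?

Constraints 3, 8, 10, and 14 give a2 < a4, a4 < a1, a1 ≤ a3, a3 ≤ a2. Chaining: a2 < a4 < a1 ≤ a3 ≤ a2, which forces a2 < a2 — impossible.

Unsatisfiable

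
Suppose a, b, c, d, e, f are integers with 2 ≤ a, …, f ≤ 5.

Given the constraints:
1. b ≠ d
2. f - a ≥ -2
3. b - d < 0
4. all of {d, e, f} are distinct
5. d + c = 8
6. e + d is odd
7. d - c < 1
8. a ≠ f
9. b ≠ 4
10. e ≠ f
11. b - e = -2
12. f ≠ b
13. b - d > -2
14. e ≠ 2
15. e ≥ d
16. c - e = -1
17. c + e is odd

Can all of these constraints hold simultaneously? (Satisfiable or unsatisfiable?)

The assignment a = 3, b = 3, c = 4, d = 4, e = 5, f = 2 works:
  constraint 2 holds since f - a = -1.
  constraint 3 holds since b - d = -1.
The rest check out directly.

Satisfiable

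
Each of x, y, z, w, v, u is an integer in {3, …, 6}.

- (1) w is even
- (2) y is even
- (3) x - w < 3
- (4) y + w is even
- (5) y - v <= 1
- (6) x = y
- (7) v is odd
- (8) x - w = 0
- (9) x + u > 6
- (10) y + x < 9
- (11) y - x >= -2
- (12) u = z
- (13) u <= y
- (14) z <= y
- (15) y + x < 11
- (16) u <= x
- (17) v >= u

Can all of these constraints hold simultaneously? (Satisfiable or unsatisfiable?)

Satisfiable

The assignment x = 4, y = 4, z = 3, w = 4, v = 3, u = 3 works:
  constraint 3 holds since x - w = 0.
  constraint 5 holds since y - v = 1.
  constraint 8 holds since x - w = 0.
The rest check out directly.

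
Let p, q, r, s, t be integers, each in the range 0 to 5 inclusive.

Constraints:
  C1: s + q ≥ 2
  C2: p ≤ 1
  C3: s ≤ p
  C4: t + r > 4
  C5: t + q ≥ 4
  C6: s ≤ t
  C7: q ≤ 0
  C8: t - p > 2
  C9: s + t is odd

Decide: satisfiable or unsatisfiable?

From constraints 2 and 3: s ≤ p ≤ 1. From constraint 7: q ≤ 0. Hence s + q ≤ 1. But constraint 1 requires s + q ≥ 2, and 2 > 1. Contradiction.

Unsatisfiable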